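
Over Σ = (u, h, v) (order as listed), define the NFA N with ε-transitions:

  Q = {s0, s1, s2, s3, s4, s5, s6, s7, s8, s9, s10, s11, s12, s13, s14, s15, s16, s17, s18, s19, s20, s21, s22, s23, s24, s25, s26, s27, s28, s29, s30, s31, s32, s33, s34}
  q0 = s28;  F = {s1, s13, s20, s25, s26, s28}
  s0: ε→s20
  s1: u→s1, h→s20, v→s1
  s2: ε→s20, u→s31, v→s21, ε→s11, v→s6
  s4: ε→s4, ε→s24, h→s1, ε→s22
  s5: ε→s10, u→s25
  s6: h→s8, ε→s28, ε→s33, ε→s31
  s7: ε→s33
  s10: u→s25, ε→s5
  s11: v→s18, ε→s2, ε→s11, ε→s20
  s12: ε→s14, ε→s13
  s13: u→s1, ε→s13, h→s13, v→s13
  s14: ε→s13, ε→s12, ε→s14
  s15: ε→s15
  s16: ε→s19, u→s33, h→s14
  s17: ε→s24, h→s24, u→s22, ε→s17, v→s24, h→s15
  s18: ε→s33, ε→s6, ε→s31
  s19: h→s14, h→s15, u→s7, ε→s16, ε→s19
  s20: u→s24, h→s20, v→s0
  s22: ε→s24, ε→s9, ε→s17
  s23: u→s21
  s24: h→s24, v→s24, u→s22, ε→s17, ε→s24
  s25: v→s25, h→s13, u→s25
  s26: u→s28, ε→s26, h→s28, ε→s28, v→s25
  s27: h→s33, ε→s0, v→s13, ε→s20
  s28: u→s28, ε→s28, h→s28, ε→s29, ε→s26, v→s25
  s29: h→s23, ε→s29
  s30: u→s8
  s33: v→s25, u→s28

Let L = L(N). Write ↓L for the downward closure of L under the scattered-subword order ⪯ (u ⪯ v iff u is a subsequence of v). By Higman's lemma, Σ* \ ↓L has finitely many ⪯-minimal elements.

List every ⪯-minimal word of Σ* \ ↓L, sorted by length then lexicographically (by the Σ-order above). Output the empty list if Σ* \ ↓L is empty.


Antichain: [vhuhu].

|Q|=35, |F|=6, |δ|=88 (43 ε).
min D↑ (6 st, q0=0, F={5}): 0:u→0,h→0,v→1 1:u→1,h→2,v→1 2:u→3,h→2,v→2 3:u→3,h→4,v→3 4:u→5,h→4,v→4 5:u→5,h→5,v→5 (ε-aug+det+¬).
'vhuhu': N↓-sim [15, 10, 9, 8, 7, 5] end={s15,s17,s22,s24,s9} — reject; 5/5 single-dels accept.
1 minimals (antichain).


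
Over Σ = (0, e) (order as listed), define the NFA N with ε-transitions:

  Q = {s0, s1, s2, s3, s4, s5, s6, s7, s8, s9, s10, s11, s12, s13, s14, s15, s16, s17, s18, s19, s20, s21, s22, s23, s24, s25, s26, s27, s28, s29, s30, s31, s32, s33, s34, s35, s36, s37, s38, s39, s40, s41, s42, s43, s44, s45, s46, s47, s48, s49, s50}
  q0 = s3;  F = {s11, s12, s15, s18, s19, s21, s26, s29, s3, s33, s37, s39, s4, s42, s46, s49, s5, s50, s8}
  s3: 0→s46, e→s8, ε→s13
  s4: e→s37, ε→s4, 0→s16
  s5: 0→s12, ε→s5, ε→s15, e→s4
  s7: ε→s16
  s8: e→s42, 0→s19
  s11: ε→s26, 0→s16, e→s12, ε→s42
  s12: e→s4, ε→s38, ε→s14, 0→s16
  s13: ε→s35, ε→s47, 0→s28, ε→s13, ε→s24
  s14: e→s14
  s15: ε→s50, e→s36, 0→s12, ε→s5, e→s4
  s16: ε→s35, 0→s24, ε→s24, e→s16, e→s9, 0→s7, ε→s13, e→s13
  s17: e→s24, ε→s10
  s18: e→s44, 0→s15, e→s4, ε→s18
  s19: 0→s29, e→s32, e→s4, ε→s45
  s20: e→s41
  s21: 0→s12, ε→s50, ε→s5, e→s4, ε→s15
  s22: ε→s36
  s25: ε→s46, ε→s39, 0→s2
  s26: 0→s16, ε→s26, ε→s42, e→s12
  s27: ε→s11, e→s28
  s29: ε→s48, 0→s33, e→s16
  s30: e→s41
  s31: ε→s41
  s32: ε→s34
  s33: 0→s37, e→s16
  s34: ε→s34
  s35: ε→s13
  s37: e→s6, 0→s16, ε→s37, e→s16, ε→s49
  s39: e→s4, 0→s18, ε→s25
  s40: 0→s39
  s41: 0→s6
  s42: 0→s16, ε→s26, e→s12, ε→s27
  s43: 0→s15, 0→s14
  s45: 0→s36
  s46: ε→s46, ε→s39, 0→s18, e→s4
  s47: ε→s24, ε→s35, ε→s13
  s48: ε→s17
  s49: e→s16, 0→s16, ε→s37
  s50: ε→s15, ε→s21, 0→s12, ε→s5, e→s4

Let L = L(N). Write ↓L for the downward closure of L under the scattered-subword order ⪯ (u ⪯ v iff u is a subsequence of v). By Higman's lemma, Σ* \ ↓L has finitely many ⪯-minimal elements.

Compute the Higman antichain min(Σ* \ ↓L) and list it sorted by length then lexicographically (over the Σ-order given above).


|Q|=51, |F|=19, |δ|=109 (50 ε).
min D↑ (13 st, q0=0, F={8}): 0:0→1,e→2 1:0→3,e→4 2:0→5,e→6 3:0→7,e→4 4:0→8,e→9 5:0→10,e→4 6:0→8,e→11 7:0→11,e→4 8:0→8,e→8 9:0→8,e→8 10:0→12,e→8 11:0→8,e→4 12:0→9,e→8 (ε-aug+det+¬).
'0e0': |S_i|=[41, 35, 17, 8] end={s13,s16,s24,s28,s35,s47,s7,s9} ∉↓L; 3/3 single-dels accept.
'ee0': run [41, 31, 21, 8] end={s13,s16,s24,s28,s35,s47,s7,s9} ∉↓L; 3/3 single-dels accept.
'0eee': run [41, 35, 17, 12, 10] end={s13,s14,s16,s24,s28,s35,s47,s6,s7,s9} rej; 4/4 deletions ∈↓L.
'e00e': N↓-sim [41, 31, 22, 17, 9] end={s13,s16,s24,s28,s35,s47,s6,s7,s9} ∉↓L; 4/4 deletions ∈↓L.
'00000': |S_i|=[41, 35, 28, 21, 15, 8] end={s13,s16,s24,s28,s35,s47,s7,s9} — reject; 5/5 del acc.
'eeeeee': |S_i|=[41, 31, 21, 15, 13, 12, 10] end={s13,s14,s16,s24,s28,s35,s47,s6,s7,s9} ∉↓L; 6/6 single-dels accept.
6 words, ⪯-incomp.

Antichain: [0e0, ee0, 0eee, e00e, 00000, eeeeee].


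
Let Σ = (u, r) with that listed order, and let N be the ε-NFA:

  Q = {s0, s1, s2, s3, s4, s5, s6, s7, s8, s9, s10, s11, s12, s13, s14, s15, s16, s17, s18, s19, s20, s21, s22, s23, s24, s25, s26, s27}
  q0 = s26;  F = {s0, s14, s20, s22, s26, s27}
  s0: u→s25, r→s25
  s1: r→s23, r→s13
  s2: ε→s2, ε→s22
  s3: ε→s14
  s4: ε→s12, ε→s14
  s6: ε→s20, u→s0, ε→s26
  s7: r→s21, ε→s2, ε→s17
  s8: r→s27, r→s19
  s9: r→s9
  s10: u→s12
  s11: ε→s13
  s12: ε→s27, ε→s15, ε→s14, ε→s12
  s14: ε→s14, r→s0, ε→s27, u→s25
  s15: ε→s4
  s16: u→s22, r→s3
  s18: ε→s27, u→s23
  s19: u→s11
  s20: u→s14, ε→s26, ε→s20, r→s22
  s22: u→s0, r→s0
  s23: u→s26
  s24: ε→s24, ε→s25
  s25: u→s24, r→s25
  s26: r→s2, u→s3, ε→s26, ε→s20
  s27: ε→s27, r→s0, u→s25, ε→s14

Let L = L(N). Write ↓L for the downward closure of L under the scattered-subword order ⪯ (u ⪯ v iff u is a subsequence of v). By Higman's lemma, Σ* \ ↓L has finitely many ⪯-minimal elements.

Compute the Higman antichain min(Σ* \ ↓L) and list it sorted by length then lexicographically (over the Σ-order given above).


|Q|=28, |F|=6, |δ|=53 (26 ε).
min D↑ (5 st, q0=0, F={3}): 0:u→1,r→2 1:u→3,r→4 2:u→4,r→4 3:u→3,r→3 4:u→3,r→3.
'uu': run [10, 6, 2] end={s24,s25} ∉↓L; 2/2 single-dels accept.
'urr': N↓-sim [10, 6, 3, 2] end={s24,s25} — reject; 3/3 del acc.
'rur': N↓-sim [10, 5, 3, 2] end={s24,s25} rej; 3/3 deletions ∈↓L.
'rru': |S_i|=[10, 5, 3, 2] end={s24,s25} — reject; 3/3 single-dels accept.
'rrr': N↓-sim [10, 5, 3, 2] end={s24,s25} rej; 3/3 deletions ∈↓L.
5 minimals (antichain).

Antichain: [uu, urr, rur, rru, rrr].


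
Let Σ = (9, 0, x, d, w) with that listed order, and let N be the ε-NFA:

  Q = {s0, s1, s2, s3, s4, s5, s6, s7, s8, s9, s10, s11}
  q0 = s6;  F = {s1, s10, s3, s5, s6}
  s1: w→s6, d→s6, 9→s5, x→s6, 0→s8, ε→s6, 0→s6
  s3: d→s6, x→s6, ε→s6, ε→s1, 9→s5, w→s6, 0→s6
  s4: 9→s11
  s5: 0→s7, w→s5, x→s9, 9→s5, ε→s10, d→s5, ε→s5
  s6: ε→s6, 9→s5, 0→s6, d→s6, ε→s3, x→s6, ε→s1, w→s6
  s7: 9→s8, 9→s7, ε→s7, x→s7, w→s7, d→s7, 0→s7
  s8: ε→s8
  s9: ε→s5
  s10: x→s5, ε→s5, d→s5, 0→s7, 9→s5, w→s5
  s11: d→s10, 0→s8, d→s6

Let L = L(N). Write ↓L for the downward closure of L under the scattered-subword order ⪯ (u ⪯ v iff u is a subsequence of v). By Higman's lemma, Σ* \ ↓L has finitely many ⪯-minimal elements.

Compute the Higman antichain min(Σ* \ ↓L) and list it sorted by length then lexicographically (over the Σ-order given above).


Antichain: [90].

|Q|=12, |F|=5, |δ|=48 (12 ε).
min D↑ (3 st, q0=0, F={2}): 0:9→1,0→0,x→0,d→0,w→0 1:9→1,0→2,x→1,d→1,w→1 2:9→2,0→2,x→2,d→2,w→2 (ε-aug+det+¬).
'90': N↓-sim [8, 5, 2] end={s7,s8} rej; 2/2 deletions ∈↓L.
1 minimals (antichain).


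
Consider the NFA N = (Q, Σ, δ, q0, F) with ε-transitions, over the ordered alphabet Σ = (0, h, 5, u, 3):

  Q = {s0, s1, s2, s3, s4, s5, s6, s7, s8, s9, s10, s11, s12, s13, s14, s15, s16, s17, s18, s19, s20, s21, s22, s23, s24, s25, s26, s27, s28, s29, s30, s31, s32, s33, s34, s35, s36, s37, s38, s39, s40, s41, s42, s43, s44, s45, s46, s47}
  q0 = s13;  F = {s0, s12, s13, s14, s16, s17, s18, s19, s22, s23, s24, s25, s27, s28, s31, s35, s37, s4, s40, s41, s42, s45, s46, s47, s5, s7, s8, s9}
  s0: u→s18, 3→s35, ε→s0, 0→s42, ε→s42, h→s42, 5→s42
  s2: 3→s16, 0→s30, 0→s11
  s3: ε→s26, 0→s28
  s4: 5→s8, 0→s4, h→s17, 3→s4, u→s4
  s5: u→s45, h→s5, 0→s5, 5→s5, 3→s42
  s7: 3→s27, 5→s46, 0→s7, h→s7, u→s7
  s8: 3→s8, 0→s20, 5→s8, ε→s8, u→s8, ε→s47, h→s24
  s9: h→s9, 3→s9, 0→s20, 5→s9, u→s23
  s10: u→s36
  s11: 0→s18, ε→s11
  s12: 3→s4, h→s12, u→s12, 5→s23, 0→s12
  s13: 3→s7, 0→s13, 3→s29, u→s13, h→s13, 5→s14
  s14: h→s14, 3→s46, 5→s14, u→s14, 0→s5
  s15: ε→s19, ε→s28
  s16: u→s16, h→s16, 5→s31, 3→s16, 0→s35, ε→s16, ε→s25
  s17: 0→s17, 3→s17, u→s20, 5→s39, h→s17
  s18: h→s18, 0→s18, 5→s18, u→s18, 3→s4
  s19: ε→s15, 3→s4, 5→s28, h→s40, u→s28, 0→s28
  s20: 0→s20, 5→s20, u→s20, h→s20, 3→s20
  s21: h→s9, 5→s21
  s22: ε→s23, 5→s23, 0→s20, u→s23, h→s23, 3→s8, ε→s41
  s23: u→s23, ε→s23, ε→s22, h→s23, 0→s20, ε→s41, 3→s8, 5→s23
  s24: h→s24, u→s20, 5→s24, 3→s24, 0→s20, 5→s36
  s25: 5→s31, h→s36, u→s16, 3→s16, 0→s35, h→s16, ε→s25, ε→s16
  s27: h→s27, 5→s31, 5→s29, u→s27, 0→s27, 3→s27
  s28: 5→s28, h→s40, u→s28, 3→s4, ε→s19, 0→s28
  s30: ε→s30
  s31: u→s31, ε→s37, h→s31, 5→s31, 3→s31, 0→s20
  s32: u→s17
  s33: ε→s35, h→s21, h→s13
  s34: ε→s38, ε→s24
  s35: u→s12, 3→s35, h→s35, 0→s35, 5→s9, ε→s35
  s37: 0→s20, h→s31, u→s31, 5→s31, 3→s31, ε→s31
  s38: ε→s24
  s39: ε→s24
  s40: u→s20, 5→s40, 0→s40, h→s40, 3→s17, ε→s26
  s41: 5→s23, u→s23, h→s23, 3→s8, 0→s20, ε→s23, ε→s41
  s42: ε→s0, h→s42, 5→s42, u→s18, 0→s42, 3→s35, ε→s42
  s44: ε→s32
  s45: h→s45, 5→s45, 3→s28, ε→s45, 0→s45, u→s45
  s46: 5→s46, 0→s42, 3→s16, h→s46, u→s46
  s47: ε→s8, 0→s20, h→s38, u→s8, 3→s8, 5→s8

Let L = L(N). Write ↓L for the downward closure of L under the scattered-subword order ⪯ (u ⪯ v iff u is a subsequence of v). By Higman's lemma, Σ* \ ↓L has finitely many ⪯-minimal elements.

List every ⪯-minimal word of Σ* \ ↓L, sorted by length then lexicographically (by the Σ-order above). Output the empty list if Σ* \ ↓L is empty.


A = [3350, 50u3hu].

|Q|=48, |F|=28, |δ|=196 (36 ε).
min D↑ (22 st, q0=0, F={13}): 0:0→0,h→0,5→1,u→0,3→2 1:0→3,h→1,5→1,u→1,3→4 2:0→2,h→2,5→4,u→2,3→5 3:0→3,h→3,5→3,u→6,3→7 4:0→7,h→4,5→4,u→4,3→8 5:0→5,h→5,5→9,u→5,3→5 6:0→6,h→6,5→6,u→6,3→10 7:0→7,h→7,5→7,u→11,3→12 8:0→12,h→8,5→9,u→8,3→8 9:0→13,h→9,5→9,u→9,3→9 10:0→10,h→14,5→10,u→10,3→15 11:0→11,h→11,5→11,u→11,3→15 12:0→12,h→12,5→16,u→17,3→12 13:0→13,h→13,5→13,u→13,3→13 14:0→14,h→14,5→14,u→13,3→18 15:0→15,h→18,5→19,u→15,3→15 16:0→13,h→16,5→16,u→20,3→16 17:0→17,h→17,5→20,u→17,3→15 18:0→18,h→18,5→21,u→13,3→18 19:0→13,h→21,5→19,u→19,3→19 20:0→13,h→20,5→20,u→20,3→19 21:0→13,h→21,5→21,u→13,3→21 (ε-aug+det+¬).
'3350': |S_i|=[35, 31, 21, 14, 1] end={s20} — reject; 4/4 single-dels accept.
'50u3hu': N↓-sim [35, 32, 25, 20, 14, 8, 1] end={s20} rej; 6/6 single-dels accept.
2 obstructions.


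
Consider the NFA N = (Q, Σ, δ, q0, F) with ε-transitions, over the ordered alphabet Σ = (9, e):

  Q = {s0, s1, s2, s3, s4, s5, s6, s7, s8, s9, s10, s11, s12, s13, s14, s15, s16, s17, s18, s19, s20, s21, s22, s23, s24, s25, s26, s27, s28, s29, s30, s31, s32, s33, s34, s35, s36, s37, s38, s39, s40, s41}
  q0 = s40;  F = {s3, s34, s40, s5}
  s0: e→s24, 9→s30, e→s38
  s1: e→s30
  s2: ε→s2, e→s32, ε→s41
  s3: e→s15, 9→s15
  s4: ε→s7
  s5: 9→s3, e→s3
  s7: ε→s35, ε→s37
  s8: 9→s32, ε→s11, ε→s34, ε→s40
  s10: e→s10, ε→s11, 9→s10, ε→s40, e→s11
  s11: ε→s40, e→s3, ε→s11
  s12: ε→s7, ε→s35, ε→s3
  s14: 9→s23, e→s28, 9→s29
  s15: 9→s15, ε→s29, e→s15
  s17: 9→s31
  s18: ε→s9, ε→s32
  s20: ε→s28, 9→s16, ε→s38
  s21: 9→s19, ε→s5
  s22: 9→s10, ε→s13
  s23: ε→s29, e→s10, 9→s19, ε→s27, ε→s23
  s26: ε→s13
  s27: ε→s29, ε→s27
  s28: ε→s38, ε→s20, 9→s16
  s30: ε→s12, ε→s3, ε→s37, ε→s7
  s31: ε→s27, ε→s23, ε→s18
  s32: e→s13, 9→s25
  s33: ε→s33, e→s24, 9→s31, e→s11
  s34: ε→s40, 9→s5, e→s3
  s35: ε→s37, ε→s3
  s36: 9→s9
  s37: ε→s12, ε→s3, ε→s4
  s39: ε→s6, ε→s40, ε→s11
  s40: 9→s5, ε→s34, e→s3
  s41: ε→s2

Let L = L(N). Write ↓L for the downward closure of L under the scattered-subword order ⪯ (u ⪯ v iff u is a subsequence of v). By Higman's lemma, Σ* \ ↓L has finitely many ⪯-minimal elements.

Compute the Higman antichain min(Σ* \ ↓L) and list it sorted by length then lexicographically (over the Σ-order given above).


A = [e9, ee, 999, 99e].

|Q|=42, |F|=4, |δ|=85 (49 ε).
min D↑ (4 st, q0=0, F={3}): 0:9→1,e→2 1:9→2,e→2 2:9→3,e→3 3:9→3,e→3 [Hopcroft].
'e9': run [6, 3, 2] end={s15,s29} rej; 2/2 deletions ∈↓L.
'ee': |S_i|=[6, 3, 2] end={s15,s29} — reject; 2/2 del acc.
'999': N↓-sim [6, 4, 3, 2] end={s15,s29} rej; 3/3 del acc.
'99e': run [6, 4, 3, 2] end={s15,s29} rej; 3/3 single-dels accept.
4 words, ⪯-incomp.


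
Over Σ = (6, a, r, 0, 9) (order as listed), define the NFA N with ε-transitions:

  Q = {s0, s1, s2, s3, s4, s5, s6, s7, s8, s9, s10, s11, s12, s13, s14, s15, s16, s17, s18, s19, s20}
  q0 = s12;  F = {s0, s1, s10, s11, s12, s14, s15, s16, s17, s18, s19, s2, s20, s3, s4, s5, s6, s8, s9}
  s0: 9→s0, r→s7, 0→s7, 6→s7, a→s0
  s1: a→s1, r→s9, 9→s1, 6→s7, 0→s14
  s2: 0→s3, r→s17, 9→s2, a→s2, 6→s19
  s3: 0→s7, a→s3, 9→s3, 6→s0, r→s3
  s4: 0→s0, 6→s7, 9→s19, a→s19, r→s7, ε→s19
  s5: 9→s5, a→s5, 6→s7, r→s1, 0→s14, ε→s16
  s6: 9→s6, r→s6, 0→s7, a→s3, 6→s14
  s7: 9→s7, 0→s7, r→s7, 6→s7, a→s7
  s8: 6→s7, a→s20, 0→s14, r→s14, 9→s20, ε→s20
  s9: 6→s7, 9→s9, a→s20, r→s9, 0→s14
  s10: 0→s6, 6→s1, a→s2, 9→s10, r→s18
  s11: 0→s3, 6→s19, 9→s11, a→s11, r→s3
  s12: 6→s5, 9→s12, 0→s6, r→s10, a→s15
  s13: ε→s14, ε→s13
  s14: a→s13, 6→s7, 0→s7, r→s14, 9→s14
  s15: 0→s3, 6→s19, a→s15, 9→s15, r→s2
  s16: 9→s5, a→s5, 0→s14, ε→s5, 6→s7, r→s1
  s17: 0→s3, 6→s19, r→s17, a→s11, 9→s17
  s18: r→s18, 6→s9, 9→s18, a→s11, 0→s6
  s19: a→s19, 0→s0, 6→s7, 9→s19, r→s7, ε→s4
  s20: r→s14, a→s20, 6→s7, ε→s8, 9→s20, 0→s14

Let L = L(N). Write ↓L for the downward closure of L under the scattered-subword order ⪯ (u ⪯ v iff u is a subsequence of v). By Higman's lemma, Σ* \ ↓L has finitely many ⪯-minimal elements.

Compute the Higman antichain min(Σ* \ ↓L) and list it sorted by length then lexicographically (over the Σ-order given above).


|Q|=21, |F|=19, |δ|=108 (8 ε).
min D↑ (17 st, q0=0, F={5}): 0:6→1,a→2,r→3,0→4,9→0 1:6→5,a→1,r→6,0→7,9→1 2:6→8,a→2,r→9,0→10,9→2 3:6→6,a→9,r→11,0→4,9→3 4:6→7,a→10,r→4,0→5,9→4 5:6→5,a→5,r→5,0→5,9→5 6:6→5,a→6,r→12,0→7,9→6 7:6→5,a→7,r→7,0→5,9→7 8:6→5,a→8,r→5,0→13,9→8 9:6→8,a→9,r→14,0→10,9→9 10:6→13,a→10,r→10,0→5,9→10 11:6→12,a→15,r→11,0→4,9→11 12:6→5,a→16,r→12,0→7,9→12 13:6→5,a→13,r→5,0→5,9→13 14:6→8,a→15,r→14,0→10,9→14 15:6→8,a→15,r→10,0→10,9→15 16:6→5,a→16,r→7,0→7,9→16 [Hopcroft].
'66': N↓-sim [21, 12, 1] end={s7} rej; 2/2 del acc.
'00': N↓-sim [21, 6, 1] end={s7} — reject; 2/2 deletions ∈↓L.
'a6r': N↓-sim [21, 17, 4, 1] end={s7} ∉↓L; 3/3 del acc.
'rrar0': |S_i|=[21, 17, 14, 10, 5, 1] end={s7} ∉↓L; 5/5 single-dels accept.
4 words, ⪯-incomp.

Antichain: [66, 00, a6r, rrar0].


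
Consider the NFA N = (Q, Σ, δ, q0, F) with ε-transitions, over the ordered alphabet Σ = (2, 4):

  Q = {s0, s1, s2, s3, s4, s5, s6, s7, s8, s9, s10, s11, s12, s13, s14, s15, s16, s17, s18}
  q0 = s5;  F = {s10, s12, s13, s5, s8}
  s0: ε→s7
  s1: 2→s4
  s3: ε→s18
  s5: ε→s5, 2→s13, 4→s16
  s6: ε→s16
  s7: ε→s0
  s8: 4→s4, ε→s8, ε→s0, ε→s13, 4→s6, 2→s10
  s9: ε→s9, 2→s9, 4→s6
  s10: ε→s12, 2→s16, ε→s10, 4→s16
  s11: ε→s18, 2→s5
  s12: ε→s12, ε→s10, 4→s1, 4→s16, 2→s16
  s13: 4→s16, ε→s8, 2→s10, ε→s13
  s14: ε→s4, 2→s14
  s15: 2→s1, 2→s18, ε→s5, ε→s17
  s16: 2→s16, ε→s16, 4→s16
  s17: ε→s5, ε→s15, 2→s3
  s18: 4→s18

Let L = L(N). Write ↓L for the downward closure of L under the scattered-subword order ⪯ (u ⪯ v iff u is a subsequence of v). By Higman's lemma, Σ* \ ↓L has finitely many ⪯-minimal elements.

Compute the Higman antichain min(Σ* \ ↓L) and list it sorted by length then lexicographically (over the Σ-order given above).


|Q|=19, |F|=5, |δ|=45 (22 ε).
min D↑ (4 st, q0=0, F={2}): 0:2→1,4→2 1:2→3,4→2 2:2→2,4→2 3:2→2,4→2 (ε-aug+det+¬).
'4': run [11, 4] end={s1,s16,s4,s6} ∉↓L; 1/1 del acc.
'222': |S_i|=[11, 10, 5, 2] end={s16,s4} rej; 3/3 single-dels accept.
2 words, ⪯-incomp.

Antichain: [4, 222].


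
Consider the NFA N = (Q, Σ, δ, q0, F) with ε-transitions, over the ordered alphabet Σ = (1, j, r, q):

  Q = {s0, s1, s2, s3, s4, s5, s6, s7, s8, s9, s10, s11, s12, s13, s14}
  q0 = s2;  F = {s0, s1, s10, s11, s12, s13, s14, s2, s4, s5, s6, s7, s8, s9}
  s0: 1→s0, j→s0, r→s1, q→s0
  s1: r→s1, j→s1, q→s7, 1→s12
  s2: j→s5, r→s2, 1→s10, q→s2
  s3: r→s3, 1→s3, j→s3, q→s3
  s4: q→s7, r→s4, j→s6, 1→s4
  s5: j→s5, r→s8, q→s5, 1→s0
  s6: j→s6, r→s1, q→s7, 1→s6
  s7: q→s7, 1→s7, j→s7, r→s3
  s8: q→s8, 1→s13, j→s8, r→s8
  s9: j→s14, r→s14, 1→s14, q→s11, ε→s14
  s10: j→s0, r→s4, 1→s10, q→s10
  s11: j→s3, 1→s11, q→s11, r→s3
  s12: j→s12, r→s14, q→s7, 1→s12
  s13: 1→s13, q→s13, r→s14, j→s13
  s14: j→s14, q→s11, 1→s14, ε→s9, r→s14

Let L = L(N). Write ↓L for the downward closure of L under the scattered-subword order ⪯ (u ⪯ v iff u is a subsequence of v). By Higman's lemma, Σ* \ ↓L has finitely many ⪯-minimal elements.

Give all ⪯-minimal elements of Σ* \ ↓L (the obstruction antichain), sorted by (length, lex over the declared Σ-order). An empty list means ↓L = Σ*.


|Q|=15, |F|=14, |δ|=62 (2 ε).
min D↑ (14 st, q0=0, F={11}): 0:1→1,j→2,r→0,q→0 1:1→1,j→3,r→4,q→1 2:1→3,j→2,r→5,q→2 3:1→3,j→3,r→6,q→3 4:1→4,j→7,r→4,q→8 5:1→9,j→5,r→5,q→5 6:1→10,j→6,r→6,q→8 7:1→7,j→7,r→6,q→8 8:1→8,j→8,r→11,q→8 9:1→9,j→9,r→12,q→9 10:1→10,j→10,r→12,q→8 11:1→11,j→11,r→11,q→11 12:1→12,j→12,r→12,q→13 13:1→13,j→11,r→11,q→13 (ε-aug+det+¬).
'1rqr': |S_i|=[15, 12, 9, 3, 1] end={s3} — reject; 4/4 single-dels accept.
'jr1rqj': N↓-sim [15, 12, 9, 7, 4, 2, 1] end={s3} rej; 6/6 deletions ∈↓L.
2 words, ⪯-incomp.

Antichain: [1rqr, jr1rqj].


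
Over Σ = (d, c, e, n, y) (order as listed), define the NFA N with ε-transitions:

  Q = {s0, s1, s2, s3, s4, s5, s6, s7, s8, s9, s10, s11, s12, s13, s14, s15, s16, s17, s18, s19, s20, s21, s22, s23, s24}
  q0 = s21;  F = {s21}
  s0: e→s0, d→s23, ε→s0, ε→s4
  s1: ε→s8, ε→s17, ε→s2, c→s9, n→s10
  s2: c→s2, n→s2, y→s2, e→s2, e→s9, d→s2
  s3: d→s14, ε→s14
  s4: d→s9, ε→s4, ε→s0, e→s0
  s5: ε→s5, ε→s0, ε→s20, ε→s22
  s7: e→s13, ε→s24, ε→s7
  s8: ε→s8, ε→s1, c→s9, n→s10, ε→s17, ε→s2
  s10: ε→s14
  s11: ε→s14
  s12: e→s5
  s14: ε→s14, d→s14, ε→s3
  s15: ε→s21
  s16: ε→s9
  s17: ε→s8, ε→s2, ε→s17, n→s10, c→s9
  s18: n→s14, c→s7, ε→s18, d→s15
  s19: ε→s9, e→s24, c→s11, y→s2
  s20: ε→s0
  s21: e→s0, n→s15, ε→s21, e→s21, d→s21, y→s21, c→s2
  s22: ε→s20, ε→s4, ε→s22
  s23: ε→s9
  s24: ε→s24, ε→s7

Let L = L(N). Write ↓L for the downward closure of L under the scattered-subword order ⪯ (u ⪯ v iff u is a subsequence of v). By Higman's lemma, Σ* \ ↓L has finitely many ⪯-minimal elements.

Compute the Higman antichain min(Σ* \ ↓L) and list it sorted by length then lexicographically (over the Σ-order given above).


min(Σ*\↓L) = [c].

|Q|=25, |F|=1, |δ|=69 (37 ε).
min D↑ (2 st, q0=0, F={1}): 0:d→0,c→1,e→0,n→0,y→0 1:d→1,c→1,e→1,n→1,y→1 [Hopcroft].
'c': N↓-sim [7, 2] end={s2,s9} — reject; 1/1 del acc.
1 words, ⪯-incomp.


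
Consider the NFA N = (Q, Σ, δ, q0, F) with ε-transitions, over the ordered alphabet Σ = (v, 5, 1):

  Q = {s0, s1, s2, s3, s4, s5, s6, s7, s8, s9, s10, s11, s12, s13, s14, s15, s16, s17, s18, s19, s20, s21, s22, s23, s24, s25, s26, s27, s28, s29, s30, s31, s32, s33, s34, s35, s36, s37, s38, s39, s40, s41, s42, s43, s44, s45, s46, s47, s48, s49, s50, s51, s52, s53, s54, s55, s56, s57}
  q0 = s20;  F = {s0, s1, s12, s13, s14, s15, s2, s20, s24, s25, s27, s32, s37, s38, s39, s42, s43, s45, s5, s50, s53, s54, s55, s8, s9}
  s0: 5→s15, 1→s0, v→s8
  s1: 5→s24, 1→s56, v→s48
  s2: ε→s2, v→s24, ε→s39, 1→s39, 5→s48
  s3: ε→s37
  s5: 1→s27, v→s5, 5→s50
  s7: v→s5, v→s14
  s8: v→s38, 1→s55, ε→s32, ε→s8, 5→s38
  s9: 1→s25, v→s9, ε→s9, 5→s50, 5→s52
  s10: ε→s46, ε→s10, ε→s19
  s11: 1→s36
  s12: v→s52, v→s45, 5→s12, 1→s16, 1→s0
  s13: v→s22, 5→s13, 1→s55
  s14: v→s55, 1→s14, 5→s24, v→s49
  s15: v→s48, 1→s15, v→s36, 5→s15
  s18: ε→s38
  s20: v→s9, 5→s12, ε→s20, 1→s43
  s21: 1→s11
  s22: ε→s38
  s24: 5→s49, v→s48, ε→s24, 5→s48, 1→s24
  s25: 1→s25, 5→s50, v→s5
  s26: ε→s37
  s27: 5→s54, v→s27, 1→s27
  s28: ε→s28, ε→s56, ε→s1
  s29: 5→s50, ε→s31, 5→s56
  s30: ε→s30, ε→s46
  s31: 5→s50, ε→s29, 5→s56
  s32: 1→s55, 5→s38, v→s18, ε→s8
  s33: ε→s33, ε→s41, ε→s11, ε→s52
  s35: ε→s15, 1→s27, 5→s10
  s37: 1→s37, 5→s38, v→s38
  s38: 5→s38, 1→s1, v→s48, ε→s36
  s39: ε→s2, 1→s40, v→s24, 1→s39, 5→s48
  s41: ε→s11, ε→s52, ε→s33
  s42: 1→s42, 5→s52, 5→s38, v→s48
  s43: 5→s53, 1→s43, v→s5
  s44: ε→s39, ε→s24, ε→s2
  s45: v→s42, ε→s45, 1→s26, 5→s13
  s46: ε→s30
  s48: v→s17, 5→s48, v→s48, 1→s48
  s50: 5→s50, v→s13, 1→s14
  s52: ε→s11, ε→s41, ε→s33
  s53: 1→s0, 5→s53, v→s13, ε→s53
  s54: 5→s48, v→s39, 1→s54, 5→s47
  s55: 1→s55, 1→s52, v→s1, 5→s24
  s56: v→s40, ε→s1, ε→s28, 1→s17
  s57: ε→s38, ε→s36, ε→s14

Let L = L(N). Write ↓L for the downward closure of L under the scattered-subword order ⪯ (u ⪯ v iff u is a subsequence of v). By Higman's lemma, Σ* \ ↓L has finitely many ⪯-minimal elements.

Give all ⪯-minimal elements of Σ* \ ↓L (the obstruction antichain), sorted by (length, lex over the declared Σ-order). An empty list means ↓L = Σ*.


Antichain: [5vvv, 515v, v5155, 1v155].

|Q|=58, |F|=25, |δ|=147 (46 ε).
min D↑ (24 st, q0=0, F={20}): 0:v→1,5→2,1→3 1:v→1,5→4,1→5 2:v→6,5→2,1→7 3:v→8,5→9,1→3 4:v→10,5→4,1→11 5:v→8,5→4,1→5 6:v→12,5→10,1→13 7:v→14,5→15,1→7 8:v→8,5→4,1→16 9:v→10,5→9,1→7 10:v→17,5→10,1→18 11:v→18,5→19,1→11 12:v→20,5→17,1→12 13:v→17,5→17,1→13 14:v→17,5→17,1→18 15:v→20,5→15,1→15 16:v→16,5→21,1→16 17:v→20,5→17,1→22 18:v→22,5→19,1→18 19:v→20,5→20,1→19 20:v→20,5→20,1→20 21:v→23,5→20,1→21 22:v→20,5→19,1→22 23:v→19,5→20,1→23 [Hopcroft].
'5vvv': |S_i|=[41, 35, 26, 17, 3] end={s17,s40,s48} rej; 4/4 deletions ∈↓L.
'515v': run [41, 35, 29, 16, 4] end={s17,s36,s40,s48} — reject; 4/4 single-dels accept.
'v5155': run [41, 34, 23, 19, 5, 3] end={s17,s48,s49} ∉↓L; 5/5 deletions ∈↓L.
'1v155': |S_i|=[41, 37, 28, 20, 9, 4] end={s17,s47,s48,s49} rej; 5/5 single-dels accept.
4 words, ⪯-incomp.


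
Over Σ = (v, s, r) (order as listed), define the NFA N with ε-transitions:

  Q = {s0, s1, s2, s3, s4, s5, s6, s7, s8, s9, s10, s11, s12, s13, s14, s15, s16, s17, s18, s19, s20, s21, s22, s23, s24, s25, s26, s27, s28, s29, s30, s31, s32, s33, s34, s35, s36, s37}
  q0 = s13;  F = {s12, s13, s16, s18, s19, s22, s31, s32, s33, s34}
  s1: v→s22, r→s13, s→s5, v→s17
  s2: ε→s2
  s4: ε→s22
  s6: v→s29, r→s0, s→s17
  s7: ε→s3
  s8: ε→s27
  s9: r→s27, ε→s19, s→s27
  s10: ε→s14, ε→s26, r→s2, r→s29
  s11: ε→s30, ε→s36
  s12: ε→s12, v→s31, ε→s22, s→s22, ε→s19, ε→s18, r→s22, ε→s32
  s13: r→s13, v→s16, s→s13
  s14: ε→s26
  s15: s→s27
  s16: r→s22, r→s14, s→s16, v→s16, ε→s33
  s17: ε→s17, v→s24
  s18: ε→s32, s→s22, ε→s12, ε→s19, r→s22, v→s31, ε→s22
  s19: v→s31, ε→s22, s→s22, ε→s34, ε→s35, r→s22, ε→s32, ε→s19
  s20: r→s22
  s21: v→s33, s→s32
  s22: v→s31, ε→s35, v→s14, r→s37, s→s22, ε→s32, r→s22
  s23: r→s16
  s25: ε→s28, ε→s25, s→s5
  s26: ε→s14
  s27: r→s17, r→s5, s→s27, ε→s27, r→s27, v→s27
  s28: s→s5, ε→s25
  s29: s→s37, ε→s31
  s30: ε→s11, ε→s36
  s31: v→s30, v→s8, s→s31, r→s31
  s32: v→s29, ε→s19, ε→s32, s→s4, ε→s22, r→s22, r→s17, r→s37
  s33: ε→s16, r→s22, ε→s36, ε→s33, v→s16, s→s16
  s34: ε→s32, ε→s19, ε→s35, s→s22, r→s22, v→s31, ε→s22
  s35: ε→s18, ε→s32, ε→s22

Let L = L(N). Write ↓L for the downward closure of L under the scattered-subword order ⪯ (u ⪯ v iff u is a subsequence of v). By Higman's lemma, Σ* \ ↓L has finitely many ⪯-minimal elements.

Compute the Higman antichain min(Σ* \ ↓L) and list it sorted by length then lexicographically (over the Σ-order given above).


A = [vrvv].

|Q|=38, |F|=10, |δ|=110 (49 ε).
min D↑ (5 st, q0=0, F={4}): 0:v→1,s→0,r→0 1:v→1,s→1,r→2 2:v→3,s→2,r→2 3:v→4,s→3,r→3 4:v→4,s→4,r→4.
'vrvv': |S_i|=[24, 23, 21, 13, 8] end={s11,s17,s24,s27,s30,s36,s5,s8} rej; 4/4 single-dels accept.
1 obstructions.


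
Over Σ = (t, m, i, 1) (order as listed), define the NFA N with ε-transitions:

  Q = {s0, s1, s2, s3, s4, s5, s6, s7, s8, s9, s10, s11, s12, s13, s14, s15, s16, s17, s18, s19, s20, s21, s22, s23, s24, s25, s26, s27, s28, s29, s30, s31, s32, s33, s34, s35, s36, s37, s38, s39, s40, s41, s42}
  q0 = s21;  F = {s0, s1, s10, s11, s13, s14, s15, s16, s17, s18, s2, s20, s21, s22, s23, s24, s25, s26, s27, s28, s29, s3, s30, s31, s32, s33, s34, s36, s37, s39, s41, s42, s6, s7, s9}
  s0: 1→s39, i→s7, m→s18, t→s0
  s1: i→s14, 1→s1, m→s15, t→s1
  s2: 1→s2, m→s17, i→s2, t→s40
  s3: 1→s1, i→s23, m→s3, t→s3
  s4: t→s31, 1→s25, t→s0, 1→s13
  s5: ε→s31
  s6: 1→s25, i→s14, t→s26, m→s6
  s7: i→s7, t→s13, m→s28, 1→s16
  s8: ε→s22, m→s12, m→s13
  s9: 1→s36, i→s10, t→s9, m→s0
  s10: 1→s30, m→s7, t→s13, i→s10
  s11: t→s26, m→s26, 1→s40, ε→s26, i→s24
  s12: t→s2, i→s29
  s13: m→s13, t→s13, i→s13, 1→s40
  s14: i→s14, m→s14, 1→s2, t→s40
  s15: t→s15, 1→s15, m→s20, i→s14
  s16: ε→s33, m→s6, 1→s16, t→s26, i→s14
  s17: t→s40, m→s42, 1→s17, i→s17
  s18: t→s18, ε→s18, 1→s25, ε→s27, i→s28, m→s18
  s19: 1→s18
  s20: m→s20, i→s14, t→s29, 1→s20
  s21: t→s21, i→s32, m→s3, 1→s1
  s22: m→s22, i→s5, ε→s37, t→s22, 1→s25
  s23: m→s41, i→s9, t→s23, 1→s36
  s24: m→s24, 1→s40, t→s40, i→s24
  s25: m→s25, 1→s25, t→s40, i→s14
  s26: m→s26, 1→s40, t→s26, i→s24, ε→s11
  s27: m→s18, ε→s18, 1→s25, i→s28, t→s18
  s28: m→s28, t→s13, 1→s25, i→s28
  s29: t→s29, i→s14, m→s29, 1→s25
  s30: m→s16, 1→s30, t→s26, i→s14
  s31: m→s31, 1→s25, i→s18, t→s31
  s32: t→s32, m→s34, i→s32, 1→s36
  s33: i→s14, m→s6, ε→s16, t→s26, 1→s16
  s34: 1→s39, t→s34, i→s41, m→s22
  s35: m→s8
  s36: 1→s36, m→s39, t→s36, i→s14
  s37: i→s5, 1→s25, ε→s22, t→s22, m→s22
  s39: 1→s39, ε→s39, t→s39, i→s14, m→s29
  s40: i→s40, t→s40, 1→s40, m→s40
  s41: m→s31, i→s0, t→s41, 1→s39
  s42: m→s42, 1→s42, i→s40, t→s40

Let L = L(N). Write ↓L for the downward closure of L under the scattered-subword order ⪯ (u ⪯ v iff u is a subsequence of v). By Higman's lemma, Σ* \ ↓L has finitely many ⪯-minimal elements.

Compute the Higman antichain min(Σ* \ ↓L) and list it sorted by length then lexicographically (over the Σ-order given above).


|Q|=43, |F|=35, |δ|=166 (12 ε).
min D↑ (32 st, q0=0, F={14}): 0:t→0,m→1,i→2,1→3 1:t→1,m→1,i→4,1→3 2:t→2,m→5,i→2,1→6 3:t→3,m→7,i→8,1→3 4:t→4,m→9,i→10,1→6 5:t→5,m→11,i→9,1→12 6:t→6,m→12,i→8,1→6 7:t→7,m→13,i→8,1→7 8:t→14,m→8,i→8,1→15 9:t→9,m→16,i→17,1→12 10:t→10,m→17,i→18,1→6 11:t→11,m→11,i→16,1→19 12:t→12,m→20,i→8,1→12 13:t→20,m→13,i→8,1→13 14:t→14,m→14,i→14,1→14 15:t→14,m→21,i→15,1→15 16:t→16,m→16,i→22,1→19 17:t→17,m→22,i→23,1→12 18:t→24,m→23,i→18,1→25 19:t→14,m→19,i→8,1→19 20:t→20,m→20,i→8,1→19 21:t→14,m→26,i→21,1→21 22:t→22,m→22,i→27,1→19 23:t→24,m→27,i→23,1→28 24:t→24,m→24,i→24,1→14 25:t→29,m→28,i→8,1→25 26:t→14,m→26,i→14,1→26 27:t→24,m→27,i→27,1→19 28:t→29,m→30,i→8,1→28 29:t→29,m→29,i→31,1→14 30:t→29,m→30,i→8,1→19 31:t→14,m→31,i→31,1→14.
'1it': |S_i|=[37, 19, 6, 1] end={s40} ∉↓L; 3/3 single-dels accept.
'imm1t': run [37, 32, 26, 19, 6, 1] end={s40} ∉↓L; 5/5 del acc.
'miiit1': N↓-sim [37, 35, 28, 24, 17, 5, 1] end={s40} rej; 6/6 single-dels accept.
'1mmt1t': N↓-sim [37, 19, 16, 12, 10, 6, 1] end={s40} — reject; 6/6 del acc.
'1i1mmi': N↓-sim [37, 19, 6, 4, 3, 2, 1] end={s40} — reject; 6/6 single-dels accept.
5 minimals (antichain).

min(Σ*\↓L) = [1it, imm1t, miiit1, 1mmt1t, 1i1mmi].


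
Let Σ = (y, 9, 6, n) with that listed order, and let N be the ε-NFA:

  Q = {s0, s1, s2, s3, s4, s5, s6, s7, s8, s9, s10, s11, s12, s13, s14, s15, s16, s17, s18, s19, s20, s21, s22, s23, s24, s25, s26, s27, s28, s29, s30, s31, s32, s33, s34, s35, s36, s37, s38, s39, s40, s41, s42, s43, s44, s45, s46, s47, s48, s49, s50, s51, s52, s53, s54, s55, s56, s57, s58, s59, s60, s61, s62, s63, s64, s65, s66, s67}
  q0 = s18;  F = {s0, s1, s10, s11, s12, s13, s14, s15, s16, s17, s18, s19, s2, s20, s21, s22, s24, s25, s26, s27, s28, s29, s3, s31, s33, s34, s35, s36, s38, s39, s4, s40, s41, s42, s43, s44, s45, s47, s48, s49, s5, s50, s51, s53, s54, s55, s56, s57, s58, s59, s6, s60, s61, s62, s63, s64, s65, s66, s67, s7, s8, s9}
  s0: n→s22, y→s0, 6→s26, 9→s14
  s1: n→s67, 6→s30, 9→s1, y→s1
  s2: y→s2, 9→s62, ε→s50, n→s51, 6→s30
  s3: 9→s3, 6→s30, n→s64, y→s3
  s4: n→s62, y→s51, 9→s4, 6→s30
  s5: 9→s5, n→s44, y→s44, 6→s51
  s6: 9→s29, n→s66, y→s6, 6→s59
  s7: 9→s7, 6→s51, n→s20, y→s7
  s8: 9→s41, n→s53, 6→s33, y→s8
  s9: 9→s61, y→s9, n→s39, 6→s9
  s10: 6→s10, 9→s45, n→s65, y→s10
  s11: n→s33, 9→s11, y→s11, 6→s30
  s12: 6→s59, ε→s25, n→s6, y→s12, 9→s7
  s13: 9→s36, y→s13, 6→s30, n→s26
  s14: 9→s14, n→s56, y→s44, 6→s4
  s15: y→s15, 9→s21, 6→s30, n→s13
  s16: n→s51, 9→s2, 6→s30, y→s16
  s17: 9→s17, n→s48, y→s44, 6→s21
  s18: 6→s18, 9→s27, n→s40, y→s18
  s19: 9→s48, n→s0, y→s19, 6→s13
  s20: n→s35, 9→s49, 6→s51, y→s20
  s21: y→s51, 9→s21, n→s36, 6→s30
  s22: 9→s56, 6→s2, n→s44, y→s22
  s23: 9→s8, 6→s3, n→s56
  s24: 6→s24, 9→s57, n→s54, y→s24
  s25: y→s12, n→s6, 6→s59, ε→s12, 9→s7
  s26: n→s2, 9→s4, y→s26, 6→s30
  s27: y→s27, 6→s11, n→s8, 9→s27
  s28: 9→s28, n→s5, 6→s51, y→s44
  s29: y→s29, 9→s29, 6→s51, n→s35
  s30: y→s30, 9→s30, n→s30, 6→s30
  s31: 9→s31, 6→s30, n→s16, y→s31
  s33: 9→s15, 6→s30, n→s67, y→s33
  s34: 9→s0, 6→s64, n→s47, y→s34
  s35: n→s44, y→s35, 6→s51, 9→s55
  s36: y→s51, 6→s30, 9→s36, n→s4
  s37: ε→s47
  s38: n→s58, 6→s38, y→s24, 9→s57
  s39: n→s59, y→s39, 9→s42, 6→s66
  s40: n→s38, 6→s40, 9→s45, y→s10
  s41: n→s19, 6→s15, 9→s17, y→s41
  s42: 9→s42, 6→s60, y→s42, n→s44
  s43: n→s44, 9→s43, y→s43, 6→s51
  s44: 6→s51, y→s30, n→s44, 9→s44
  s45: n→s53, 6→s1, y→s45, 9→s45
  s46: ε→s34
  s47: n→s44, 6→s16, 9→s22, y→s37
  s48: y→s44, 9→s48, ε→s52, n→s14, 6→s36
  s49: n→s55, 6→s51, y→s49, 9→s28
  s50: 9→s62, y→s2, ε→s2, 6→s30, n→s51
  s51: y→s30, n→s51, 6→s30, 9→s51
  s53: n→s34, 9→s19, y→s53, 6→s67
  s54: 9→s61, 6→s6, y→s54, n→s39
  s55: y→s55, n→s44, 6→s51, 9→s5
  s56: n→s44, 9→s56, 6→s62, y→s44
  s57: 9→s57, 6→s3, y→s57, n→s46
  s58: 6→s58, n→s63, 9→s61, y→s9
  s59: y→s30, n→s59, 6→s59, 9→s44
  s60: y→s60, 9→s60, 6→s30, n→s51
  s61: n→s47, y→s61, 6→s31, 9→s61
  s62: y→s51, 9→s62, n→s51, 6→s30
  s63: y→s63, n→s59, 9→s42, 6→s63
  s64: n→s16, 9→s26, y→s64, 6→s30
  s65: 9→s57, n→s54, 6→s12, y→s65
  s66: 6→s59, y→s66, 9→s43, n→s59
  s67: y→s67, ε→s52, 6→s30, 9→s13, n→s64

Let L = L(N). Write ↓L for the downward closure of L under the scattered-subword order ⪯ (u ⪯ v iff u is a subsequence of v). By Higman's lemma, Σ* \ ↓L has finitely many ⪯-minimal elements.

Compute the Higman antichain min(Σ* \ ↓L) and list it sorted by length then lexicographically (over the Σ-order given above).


|Q|=68, |F|=62, |δ|=263 (8 ε).
min D↑ (61 st, q0=0, F={8}): 0:y→0,9→1,6→0,n→2 1:y→1,9→1,6→3,n→4 2:y→5,9→6,6→2,n→7 3:y→3,9→3,6→8,n→9 4:y→4,9→10,6→9,n→11 5:y→5,9→6,6→5,n→12 6:y→6,9→6,6→13,n→11 7:y→14,9→15,6→7,n→16 8:y→8,9→8,6→8,n→8 9:y→9,9→17,6→8,n→18 10:y→10,9→19,6→17,n→20 11:y→11,9→20,6→18,n→21 12:y→12,9→15,6→22,n→23 13:y→13,9→13,6→8,n→18 14:y→14,9→15,6→14,n→23 15:y→15,9→15,6→24,n→21 16:y→25,9→26,6→16,n→27 17:y→17,9→28,6→8,n→29 18:y→18,9→29,6→8,n→30 19:y→31,9→19,6→28,n→32 20:y→20,9→32,6→29,n→33 21:y→21,9→33,6→30,n→34 22:y→22,9→35,6→36,n→37 23:y→23,9→26,6→37,n→38 24:y→24,9→24,6→8,n→30 25:y→25,9→26,6→25,n→38 26:y→26,9→26,6→39,n→34 27:y→27,9→40,6→27,n→36 28:y→41,9→28,6→8,n→42 29:y→29,9→42,6→8,n→43 30:y→30,9→43,6→8,n→44 31:y→8,9→31,6→41,n→31 32:y→31,9→32,6→42,n→45 33:y→33,9→45,6→43,n→46 34:y→34,9→46,6→44,n→31 35:y→35,9→35,6→41,n→47 36:y→8,9→31,6→36,n→36 37:y→37,9→48,6→36,n→49 38:y→38,9→40,6→49,n→36 39:y→39,9→39,6→8,n→44 40:y→40,9→40,6→50,n→31 41:y→8,9→41,6→8,n→41 42:y→41,9→42,6→8,n→51 43:y→43,9→51,6→8,n→52 44:y→44,9→52,6→8,n→41 45:y→31,9→45,6→51,n→53 46:y→46,9→53,6→52,n→31 47:y→47,9→54,6→41,n→55 48:y→48,9→48,6→41,n→55 49:y→49,9→56,6→36,n→36 50:y→50,9→50,6→8,n→41 51:y→41,9→51,6→8,n→57 52:y→52,9→57,6→8,n→41 53:y→31,9→53,6→57,n→31 54:y→54,9→58,6→41,n→59 55:y→55,9→59,6→41,n→31 56:y→56,9→56,6→41,n→31 57:y→41,9→57,6→8,n→41 58:y→31,9→58,6→41,n→60 59:y→59,9→60,6→41,n→31 60:y→31,9→60,6→41,n→31 (ε-aug+det+¬).
'966': |S_i|=[66, 50, 21, 1] end={s30} rej; 3/3 del acc.
'9n99yy': N↓-sim [66, 50, 37, 25, 14, 3, 1] end={s30} — reject; 6/6 single-dels accept.
'nyn66y': |S_i|=[66, 63, 60, 48, 31, 4, 1] end={s30} — reject; 6/6 deletions ∈↓L.
'nnnnny': run [66, 63, 53, 38, 21, 4, 1] end={s30} rej; 6/6 del acc.
4 words, ⪯-incomp.

A = [966, 9n99yy, nyn66y, nnnnny].


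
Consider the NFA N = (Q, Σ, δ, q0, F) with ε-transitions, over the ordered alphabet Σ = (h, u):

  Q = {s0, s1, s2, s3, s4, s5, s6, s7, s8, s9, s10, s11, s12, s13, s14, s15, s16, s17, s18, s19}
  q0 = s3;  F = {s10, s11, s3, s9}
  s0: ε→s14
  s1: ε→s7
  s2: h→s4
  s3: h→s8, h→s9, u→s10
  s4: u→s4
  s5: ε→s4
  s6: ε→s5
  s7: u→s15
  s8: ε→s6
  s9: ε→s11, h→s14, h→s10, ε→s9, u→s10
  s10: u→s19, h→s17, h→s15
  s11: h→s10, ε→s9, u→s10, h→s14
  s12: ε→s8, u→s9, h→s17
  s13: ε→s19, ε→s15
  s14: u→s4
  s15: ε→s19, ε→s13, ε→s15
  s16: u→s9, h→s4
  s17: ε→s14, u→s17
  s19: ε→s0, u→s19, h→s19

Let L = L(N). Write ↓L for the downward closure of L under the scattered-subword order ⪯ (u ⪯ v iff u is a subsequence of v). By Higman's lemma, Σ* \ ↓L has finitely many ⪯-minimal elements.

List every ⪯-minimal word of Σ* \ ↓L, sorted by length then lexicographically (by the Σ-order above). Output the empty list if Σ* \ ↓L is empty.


|Q|=20, |F|=4, |δ|=39 (16 ε).
min D↑ (4 st, q0=0, F={3}): 0:h→1,u→2 1:h→2,u→2 2:h→3,u→3 3:h→3,u→3.
'uh': run [14, 8, 7] end={s0,s13,s14,s15,s17,s19,s4} ∉↓L; 2/2 deletions ∈↓L.
'uu': run [14, 8, 5] end={s0,s14,s17,s19,s4} rej; 2/2 del acc.
'hhh': run [14, 13, 8, 7] end={s0,s13,s14,s15,s17,s19,s4} ∉↓L; 3/3 del acc.
'hhu': run [14, 13, 8, 5] end={s0,s14,s17,s19,s4} — reject; 3/3 deletions ∈↓L.
4 words, ⪯-incomp.

A = [uh, uu, hhh, hhu].


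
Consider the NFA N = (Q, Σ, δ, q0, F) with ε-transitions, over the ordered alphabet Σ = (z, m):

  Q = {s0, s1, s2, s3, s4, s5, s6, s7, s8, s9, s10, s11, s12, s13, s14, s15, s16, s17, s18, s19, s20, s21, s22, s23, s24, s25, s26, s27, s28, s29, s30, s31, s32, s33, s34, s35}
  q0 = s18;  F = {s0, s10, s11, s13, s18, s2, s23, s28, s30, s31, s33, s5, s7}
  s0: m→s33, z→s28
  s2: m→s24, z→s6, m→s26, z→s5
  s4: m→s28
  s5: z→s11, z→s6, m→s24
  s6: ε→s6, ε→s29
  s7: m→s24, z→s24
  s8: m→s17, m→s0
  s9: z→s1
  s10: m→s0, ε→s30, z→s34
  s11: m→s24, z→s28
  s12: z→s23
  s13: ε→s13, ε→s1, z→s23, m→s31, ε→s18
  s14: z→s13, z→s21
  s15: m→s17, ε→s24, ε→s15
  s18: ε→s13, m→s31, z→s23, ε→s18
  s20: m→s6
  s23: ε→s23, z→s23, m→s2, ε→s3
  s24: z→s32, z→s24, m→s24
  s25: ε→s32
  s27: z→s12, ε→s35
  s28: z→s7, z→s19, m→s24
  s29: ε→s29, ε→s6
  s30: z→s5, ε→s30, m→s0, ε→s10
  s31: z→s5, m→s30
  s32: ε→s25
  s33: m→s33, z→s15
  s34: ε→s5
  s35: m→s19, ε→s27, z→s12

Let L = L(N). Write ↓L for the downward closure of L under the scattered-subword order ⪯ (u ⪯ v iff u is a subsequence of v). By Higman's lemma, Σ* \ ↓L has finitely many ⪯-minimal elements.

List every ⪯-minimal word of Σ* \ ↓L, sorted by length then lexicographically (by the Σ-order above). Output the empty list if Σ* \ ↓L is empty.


|Q|=36, |F|=13, |δ|=66 (21 ε).
min D↑ (12 st, q0=0, F={6}): 0:z→1,m→2 1:z→1,m→3 2:z→4,m→5 3:z→4,m→6 4:z→7,m→6 5:z→4,m→8 6:z→6,m→6 7:z→9,m→6 8:z→9,m→10 9:z→11,m→6 10:z→6,m→10 11:z→6,m→6 [Hopcroft].
'zmm': |S_i|=[25, 17, 13, 4] end={s24,s25,s26,s32} rej; 3/3 single-dels accept.
'mzm': |S_i|=[25, 20, 13, 4] end={s17,s24,s25,s32} rej; 3/3 single-dels accept.
'mmmmz': N↓-sim [25, 20, 18, 10, 6, 5] end={s15,s17,s24,s25,s32} ∉↓L; 5/5 deletions ∈↓L.
'mzzzzz': run [25, 20, 13, 9, 6, 5, 3] end={s24,s25,s32} rej; 6/6 single-dels accept.
'mmmzzz': run [25, 20, 18, 10, 8, 5, 3] end={s24,s25,s32} — reject; 6/6 del acc.
5 obstructions.

A = [zmm, mzm, mmmmz, mzzzzz, mmmzzz].
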